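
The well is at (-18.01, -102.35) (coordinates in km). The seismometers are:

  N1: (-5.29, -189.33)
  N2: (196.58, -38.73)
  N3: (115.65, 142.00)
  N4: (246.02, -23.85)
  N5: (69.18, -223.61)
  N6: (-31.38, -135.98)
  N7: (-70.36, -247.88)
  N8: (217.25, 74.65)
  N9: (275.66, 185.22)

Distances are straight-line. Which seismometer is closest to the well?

N6

Distances from (-18.01, -102.35):
N1: √((12.72)² + (-86.98)²) = √(161.7984 + 7565.5204) = 87.91 km
N2: √((214.59)² + (63.62)²) = √(46048.8681 + 4047.5044) = 223.82 km
N3: √((133.66)² + (244.35)²) = √(17864.9956 + 59706.9225) = 278.52 km
N4: √((264.03)² + (78.50)²) = √(69711.8409 + 6162.2500) = 275.45 km
N5: √((87.19)² + (-121.26)²) = √(7602.0961 + 14703.9876) = 149.35 km
N6: √((-13.37)² + (-33.63)²) = √(178.7569 + 1130.9769) = 36.19 km
N7: √((-52.35)² + (-145.53)²) = √(2740.5225 + 21178.9809) = 154.66 km
N8: √((235.26)² + (177.00)²) = √(55347.2676 + 31329.0000) = 294.41 km
N9: √((293.67)² + (287.57)²) = √(86242.0689 + 82696.5049) = 411.02 km
Minimum: N6 at 36.19 km.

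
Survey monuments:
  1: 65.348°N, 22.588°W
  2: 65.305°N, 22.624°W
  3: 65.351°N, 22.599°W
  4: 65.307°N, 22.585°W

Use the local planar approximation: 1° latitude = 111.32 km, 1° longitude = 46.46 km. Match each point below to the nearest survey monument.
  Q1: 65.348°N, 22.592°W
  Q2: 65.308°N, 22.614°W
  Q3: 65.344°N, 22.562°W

Q1→1; Q2→2; Q3→1

Q1 at 65.348°N, 22.592°W:
  1: 0.186 km
  2: 5.012 km
  3: 0.466 km
  4: 4.576 km
  → nearest: 1 (0.186 km)
Q2 at 65.308°N, 22.614°W:
  1: 4.614 km
  2: 0.572 km
  3: 4.837 km
  4: 1.352 km
  → nearest: 2 (0.572 km)
Q3 at 65.344°N, 22.562°W:
  1: 1.287 km
  2: 5.210 km
  3: 1.887 km
  4: 4.255 km
  → nearest: 1 (1.287 km)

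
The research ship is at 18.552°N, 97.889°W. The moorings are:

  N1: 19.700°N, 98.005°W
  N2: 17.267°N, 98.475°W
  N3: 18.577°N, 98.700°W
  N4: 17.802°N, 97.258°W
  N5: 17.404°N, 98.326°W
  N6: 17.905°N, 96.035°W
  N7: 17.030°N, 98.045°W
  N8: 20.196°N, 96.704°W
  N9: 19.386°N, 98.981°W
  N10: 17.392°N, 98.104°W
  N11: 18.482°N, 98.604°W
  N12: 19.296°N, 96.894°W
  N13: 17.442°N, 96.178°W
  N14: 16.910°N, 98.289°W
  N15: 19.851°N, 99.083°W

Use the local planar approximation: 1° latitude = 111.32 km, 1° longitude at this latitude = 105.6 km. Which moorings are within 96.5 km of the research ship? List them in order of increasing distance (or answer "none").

Distances from 18.552°N, 97.889°W:
N1: 128.381 km
N2: 155.857 km
N3: 85.687 km
N4: 106.820 km
N5: 135.872 km
N6: 208.610 km
N7: 170.228 km
N8: 221.702 km
N9: 148.044 km
N10: 131.112 km
N11: 75.905 km
N12: 133.789 km
N13: 218.893 km
N14: 187.605 km
N15: 191.855 km
Threshold 96.5 km: N11 (75.905 km), N3 (85.687 km) are within range.

N11, N3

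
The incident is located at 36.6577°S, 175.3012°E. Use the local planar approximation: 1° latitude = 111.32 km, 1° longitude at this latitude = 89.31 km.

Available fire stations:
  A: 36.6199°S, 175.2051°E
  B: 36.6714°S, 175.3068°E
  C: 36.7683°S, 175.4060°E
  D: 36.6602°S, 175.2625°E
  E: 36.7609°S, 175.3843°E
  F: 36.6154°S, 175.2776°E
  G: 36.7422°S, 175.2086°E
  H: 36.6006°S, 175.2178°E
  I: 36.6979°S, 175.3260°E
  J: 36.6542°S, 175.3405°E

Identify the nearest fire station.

Distances from 36.6577°S, 175.3012°E:
A: 9.5587 km
B: 1.6050 km
C: 15.4657 km
D: 3.4675 km
E: 13.6770 km
F: 5.1590 km
G: 12.5251 km
H: 9.7920 km
I: 4.9932 km
J: 3.5314 km
Minimum: B at 1.6050 km.

B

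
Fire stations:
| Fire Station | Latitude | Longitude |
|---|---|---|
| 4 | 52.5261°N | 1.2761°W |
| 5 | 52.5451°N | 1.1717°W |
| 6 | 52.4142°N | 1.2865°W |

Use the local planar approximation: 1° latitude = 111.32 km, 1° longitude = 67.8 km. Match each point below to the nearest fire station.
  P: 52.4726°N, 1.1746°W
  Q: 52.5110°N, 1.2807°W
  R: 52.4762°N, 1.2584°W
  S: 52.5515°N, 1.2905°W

P→5; Q→4; R→4; S→4

P at 52.4726°N, 1.1746°W:
  4: 9.1009 km
  5: 8.0731 km
  6: 9.9912 km
  → nearest: 5 (8.0731 km)
Q at 52.5110°N, 1.2807°W:
  4: 1.7096 km
  5: 8.3081 km
  6: 10.7829 km
  → nearest: 4 (1.7096 km)
R at 52.4762°N, 1.2584°W:
  4: 5.6830 km
  5: 9.6634 km
  6: 7.1600 km
  → nearest: 4 (5.6830 km)
S at 52.5515°N, 1.2905°W:
  4: 2.9913 km
  5: 8.0861 km
  6: 15.2866 km
  → nearest: 4 (2.9913 km)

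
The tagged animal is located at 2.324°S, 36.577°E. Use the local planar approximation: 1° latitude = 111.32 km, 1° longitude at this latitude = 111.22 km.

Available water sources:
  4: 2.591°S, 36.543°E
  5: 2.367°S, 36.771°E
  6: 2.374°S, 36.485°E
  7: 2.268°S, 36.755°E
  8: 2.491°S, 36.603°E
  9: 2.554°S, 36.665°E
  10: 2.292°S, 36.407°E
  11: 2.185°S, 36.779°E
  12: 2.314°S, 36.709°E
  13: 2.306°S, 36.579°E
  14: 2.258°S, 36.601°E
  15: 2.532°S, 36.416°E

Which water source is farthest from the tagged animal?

4

Distances from 2.324°S, 36.577°E:
4: √((-0.267·111.32)² + (-0.034·111.22)²) = √(883.42344 + 14.29959) = 29.962 km
5: √((-0.043·111.32)² + (0.194·111.22)²) = √(22.91307 + 465.55312) = 22.101 km
6: √((-0.050·111.32)² + (-0.092·111.22)²) = √(30.98036 + 104.69874) = 11.648 km
7: √((0.056·111.32)² + (0.178·111.22)²) = √(38.86176 + 391.92754) = 20.755 km
8: √((-0.167·111.32)² + (0.026·111.22)²) = √(345.60446 + 8.36204) = 18.814 km
9: √((-0.230·111.32)² + (0.088·111.22)²) = √(655.54433 + 95.79242) = 27.411 km
10: √((0.032·111.32)² + (-0.170·111.22)²) = √(12.68955 + 357.48977) = 19.240 km
11: √((0.139·111.32)² + (0.202·111.22)²) = √(239.42858 + 504.74093) = 27.279 km
12: √((0.010·111.32)² + (0.132·111.22)²) = √(1.23921 + 215.53294) = 14.723 km
13: √((0.018·111.32)² + (0.002·111.22)²) = √(4.01505 + 0.04948) = 2.016 km
14: √((0.066·111.32)² + (0.024·111.22)²) = √(53.98017 + 7.12506) = 7.817 km
15: √((-0.208·111.32)² + (-0.161·111.22)²) = √(536.13365 + 320.63988) = 29.271 km
Maximum: 4 at 29.962 km.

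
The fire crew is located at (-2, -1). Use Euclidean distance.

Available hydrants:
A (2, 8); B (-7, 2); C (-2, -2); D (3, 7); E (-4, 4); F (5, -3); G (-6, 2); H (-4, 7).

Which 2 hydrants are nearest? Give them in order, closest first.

Distances from (-2, -1):
A: √((4)² + (9)²) = √(16.000 + 81.000) = 9.8
B: √((-5)² + (3)²) = √(25.000 + 9.000) = 5.8
C: √((0)² + (-1)²) = √(0.000 + 1.000) = 1.0
D: √((5)² + (8)²) = √(25.000 + 64.000) = 9.4
E: √((-2)² + (5)²) = √(4.000 + 25.000) = 5.4
F: √((7)² + (-2)²) = √(49.000 + 4.000) = 7.3
G: √((-4)² + (3)²) = √(16.000 + 9.000) = 5.0
H: √((-2)² + (8)²) = √(4.000 + 64.000) = 8.2
Sorted: C (1.0) < G (5.0) < E (5.4) < B (5.8) < …

C, G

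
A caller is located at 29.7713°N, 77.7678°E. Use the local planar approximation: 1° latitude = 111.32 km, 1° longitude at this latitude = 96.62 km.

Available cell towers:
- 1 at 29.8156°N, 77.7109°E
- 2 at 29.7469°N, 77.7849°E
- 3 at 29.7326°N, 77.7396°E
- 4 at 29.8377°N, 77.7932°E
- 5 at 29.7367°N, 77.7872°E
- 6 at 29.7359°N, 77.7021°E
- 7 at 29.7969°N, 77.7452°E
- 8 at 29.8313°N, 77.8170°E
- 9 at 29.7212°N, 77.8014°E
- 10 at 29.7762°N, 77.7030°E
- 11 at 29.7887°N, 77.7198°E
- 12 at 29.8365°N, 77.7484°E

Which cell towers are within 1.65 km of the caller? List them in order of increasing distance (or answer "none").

none

Distances from 29.7713°N, 77.7678°E:
1: 7.3854 km
2: 3.1792 km
3: 5.0974 km
4: 7.7884 km
5: 4.2836 km
6: 7.4717 km
7: 3.5902 km
8: 8.1981 km
9: 6.4532 km
10: 6.2847 km
11: 5.0260 km
12: 7.4962 km
Threshold 1.65 km: none within range.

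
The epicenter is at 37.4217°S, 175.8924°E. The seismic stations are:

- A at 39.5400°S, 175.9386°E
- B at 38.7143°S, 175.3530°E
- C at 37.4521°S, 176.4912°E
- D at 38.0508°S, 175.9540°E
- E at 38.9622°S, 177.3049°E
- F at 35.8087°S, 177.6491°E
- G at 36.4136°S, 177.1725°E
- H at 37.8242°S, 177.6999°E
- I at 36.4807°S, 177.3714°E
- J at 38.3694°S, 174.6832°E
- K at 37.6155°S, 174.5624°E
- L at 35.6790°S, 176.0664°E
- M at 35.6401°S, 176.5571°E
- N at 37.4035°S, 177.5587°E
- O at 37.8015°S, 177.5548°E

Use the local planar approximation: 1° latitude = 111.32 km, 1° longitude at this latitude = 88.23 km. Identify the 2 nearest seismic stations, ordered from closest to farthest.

C, D

Distances from 37.4217°S, 175.8924°E:
A: 235.8444 km
B: 151.5582 km
C: 52.9404 km
D: 70.2420 km
E: 211.9897 km
F: 237.2014 km
G: 159.2165 km
H: 165.6506 km
I: 167.3356 km
J: 150.0403 km
K: 119.3126 km
L: 194.6039 km
M: 206.8170 km
N: 147.0316 km
O: 152.6456 km
Sorted: C (52.9404 km) < D (70.2420 km) < K (119.3126 km) < N (147.0316 km) < …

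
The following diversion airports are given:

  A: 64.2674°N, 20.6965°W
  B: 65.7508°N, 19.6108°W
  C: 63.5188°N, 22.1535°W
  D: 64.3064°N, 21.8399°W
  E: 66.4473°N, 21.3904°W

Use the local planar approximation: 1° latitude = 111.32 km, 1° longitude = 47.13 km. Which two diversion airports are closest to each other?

Pairwise distances:
A–D: √((0.0390·111.32)² + (-1.1434·47.13)²) = √(18.848449 + 2903.964181) = 54.0630 km
C–D: √((0.7876·111.32)² + (0.3136·47.13)²) = √(7687.016447 + 218.447454) = 88.9127 km
A–C: √((-0.7486·111.32)² + (-1.4570·47.13)²) = √(6944.580890 + 4715.350532) = 107.9812 km
B–E: √((0.6965·111.32)² + (-1.7796·47.13)²) = √(6011.580082 + 7034.604308) = 114.2199 km
A–B: √((1.4834·111.32)² + (1.0857·47.13)²) = √(27268.606487 + 2618.270757) = 172.8782 km
B–D: √((-1.4444·111.32)² + (-2.2291·47.13)²) = √(25853.619621 + 11037.074734) = 192.0695 km
D–E: √((2.1409·111.32)² + (0.4495·47.13)²) = √(56798.799905 + 448.801471) = 239.2647 km
A–E: √((2.1799·111.32)² + (-0.6939·47.13)²) = √(58887.014692 + 1069.519370) = 244.8602 km
B–C: √((-2.2320·111.32)² + (-2.5427·47.13)²) = √(61735.472420 + 14361.014662) = 275.8559 km
C–E: √((2.9285·111.32)² + (0.7631·47.13)²) = √(106276.404240 + 1293.474248) = 327.9785 km
Closest pair: A–D at 54.0630 km.

A and D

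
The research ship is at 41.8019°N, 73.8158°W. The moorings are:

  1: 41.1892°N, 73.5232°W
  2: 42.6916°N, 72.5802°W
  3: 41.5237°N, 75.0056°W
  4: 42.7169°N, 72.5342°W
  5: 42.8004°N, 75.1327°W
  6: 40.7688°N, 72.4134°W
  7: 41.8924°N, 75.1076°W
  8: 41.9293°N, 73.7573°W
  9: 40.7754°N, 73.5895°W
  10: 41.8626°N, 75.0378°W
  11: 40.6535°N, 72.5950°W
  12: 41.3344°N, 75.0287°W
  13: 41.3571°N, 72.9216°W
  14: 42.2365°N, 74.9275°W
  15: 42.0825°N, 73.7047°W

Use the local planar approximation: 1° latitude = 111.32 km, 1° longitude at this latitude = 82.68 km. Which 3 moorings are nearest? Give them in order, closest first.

8, 15, 1

Distances from 41.8019°N, 73.8158°W:
1: √((-0.6127·111.32)² + (0.2926·82.68)²) = √(4652.026243 + 585.260993) = 72.3691 km
2: √((0.8897·111.32)² + (1.2356·82.68)²) = √(9809.199706 + 10436.544643) = 142.2875 km
3: √((-0.2782·111.32)² + (-1.1898·82.68)²) = √(959.092835 + 9677.181022) = 103.1323 km
4: √((0.9150·111.32)² + (1.2816·82.68)²) = √(10375.011421 + 11228.091248) = 146.9799 km
5: √((0.9985·111.32)² + (-1.3169·82.68)²) = √(12354.993855 + 11855.135748) = 155.5960 km
6: √((-1.0331·111.32)² + (1.4024·82.68)²) = √(13226.079182 + 13444.502681) = 163.3113 km
7: √((0.0905·111.32)² + (-1.2918·82.68)²) = √(101.494744 + 11407.526763) = 107.2801 km
8: √((0.1274·111.32)² + (0.0585·82.68)²) = √(201.133889 + 23.394441) = 14.9843 km
9: √((-1.0265·111.32)² + (0.2263·82.68)²) = √(13057.628329 + 350.082212) = 115.7917 km
10: √((0.0607·111.32)² + (-1.2220·82.68)²) = √(45.658725 + 10208.063142) = 101.2607 km
11: √((-1.1484·111.32)² + (1.2208·82.68)²) = √(16343.036964 + 10188.024417) = 162.8836 km
12: √((-0.4675·111.32)² + (-1.2129·82.68)²) = √(2708.380172 + 10056.594247) = 112.9822 km
13: √((-0.4448·111.32)² + (0.8942·82.68)²) = √(2451.748693 + 5466.008050) = 88.9818 km
14: √((0.4346·111.32)² + (-1.1117·82.68)²) = √(2340.592663 + 8448.432669) = 103.8702 km
15: √((0.2806·111.32)² + (0.1111·82.68)²) = √(975.712185 + 84.377966) = 32.5590 km
Sorted: 8 (14.9843 km) < 15 (32.5590 km) < 1 (72.3691 km) < 13 (88.9818 km) < 10 (101.2607 km) < …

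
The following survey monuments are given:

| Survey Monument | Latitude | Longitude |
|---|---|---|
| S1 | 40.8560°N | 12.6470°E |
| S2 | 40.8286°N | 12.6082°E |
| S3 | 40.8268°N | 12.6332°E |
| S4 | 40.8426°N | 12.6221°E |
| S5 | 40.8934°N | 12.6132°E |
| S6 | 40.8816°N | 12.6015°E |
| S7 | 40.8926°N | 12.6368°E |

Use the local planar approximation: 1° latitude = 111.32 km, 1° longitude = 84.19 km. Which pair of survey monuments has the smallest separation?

Pairwise distances:
S1–S2: 4.4692 km
S1–S3: 3.4519 km
S1–S4: 2.5729 km
S1–S5: 5.0429 km
S1–S6: 4.7744 km
S1–S7: 4.1638 km
S2–S3: 2.1143 km
S2–S4: 1.9489 km
S2–S5: 7.2258 km
S2–S6: 5.9269 km
S2–S7: 7.5204 km
S3–S4: 1.9917 km
S3–S5: 7.6027 km
S3–S6: 6.6586 km
S3–S7: 7.3311 km
S4–S5: 5.7045 km
S4–S6: 4.6751 km
S4–S7: 5.7019 km
S5–S6: 1.6419 km
S5–S7: 1.9889 km
S6–S7: 3.2143 km
Closest pair: S5–S6 at 1.6419 km.

S5 and S6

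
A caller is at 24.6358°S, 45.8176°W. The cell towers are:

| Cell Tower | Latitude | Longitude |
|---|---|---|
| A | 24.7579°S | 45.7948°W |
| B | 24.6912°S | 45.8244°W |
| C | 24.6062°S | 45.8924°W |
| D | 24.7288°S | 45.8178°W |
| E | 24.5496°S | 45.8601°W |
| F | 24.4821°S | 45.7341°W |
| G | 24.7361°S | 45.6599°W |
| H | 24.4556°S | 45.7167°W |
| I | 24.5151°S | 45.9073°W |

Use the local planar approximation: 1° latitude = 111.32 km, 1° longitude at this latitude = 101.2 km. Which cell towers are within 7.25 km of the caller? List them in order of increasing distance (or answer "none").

B

Distances from 24.6358°S, 45.8176°W:
A: √((-0.1221·111.32)² + (0.0228·101.2)²) = √(184.747140 + 5.323910) = 13.7866 km
B: √((-0.0554·111.32)² + (-0.0068·101.2)²) = √(38.033468 + 0.473564) = 6.2054 km
C: √((0.0296·111.32)² + (-0.0748·101.2)²) = √(10.857499 + 57.301266) = 8.2558 km
D: √((-0.0930·111.32)² + (-0.0002·101.2)²) = √(107.179640 + 0.000410) = 10.3528 km
E: √((0.0862·111.32)² + (-0.0425·101.2)²) = √(92.079071 + 18.498601) = 10.5156 km
F: √((0.1537·111.32)² + (0.0835·101.2)²) = √(292.748130 + 71.405880) = 19.0828 km
G: √((-0.1003·111.32)² + (0.1577·101.2)²) = √(124.666068 + 254.697341) = 19.4773 km
H: √((0.1802·111.32)² + (0.1009·101.2)²) = √(402.398144 + 104.266155) = 22.5092 km
I: √((0.1207·111.32)² + (-0.0897·101.2)²) = √(180.534803 + 82.403548) = 16.2154 km
Threshold 7.25 km: B (6.2054 km) is within range.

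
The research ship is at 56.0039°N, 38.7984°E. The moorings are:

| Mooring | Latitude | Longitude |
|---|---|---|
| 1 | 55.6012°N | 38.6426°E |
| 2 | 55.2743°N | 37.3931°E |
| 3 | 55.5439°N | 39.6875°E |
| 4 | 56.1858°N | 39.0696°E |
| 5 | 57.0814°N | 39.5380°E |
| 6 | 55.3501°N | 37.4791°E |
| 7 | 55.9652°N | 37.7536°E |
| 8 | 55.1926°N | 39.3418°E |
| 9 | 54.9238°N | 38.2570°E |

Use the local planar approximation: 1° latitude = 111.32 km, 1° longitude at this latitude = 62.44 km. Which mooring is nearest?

4

Distances from 56.0039°N, 38.7984°E:
1: 45.8720 km
2: 119.5661 km
3: 75.5257 km
4: 26.3965 km
5: 128.5302 km
6: 109.9230 km
7: 65.3794 km
8: 96.4772 km
9: 124.8986 km
Minimum: 4 at 26.3965 km.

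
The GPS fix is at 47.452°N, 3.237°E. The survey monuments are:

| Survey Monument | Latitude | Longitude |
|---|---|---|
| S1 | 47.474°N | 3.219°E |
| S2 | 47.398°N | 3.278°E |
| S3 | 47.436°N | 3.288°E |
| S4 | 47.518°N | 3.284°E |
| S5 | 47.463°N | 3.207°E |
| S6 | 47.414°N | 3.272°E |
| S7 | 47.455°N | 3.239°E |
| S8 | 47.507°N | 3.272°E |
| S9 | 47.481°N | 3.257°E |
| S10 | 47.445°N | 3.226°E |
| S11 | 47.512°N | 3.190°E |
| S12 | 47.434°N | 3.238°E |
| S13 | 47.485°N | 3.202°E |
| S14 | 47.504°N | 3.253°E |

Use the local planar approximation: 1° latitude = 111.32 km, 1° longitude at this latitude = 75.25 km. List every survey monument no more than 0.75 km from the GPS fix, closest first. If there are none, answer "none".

S7

Distances from 47.452°N, 3.237°E:
S1: √((0.022·111.32)² + (-0.018·75.25)²) = √(5.99780 + 1.83467) = 2.799 km
S2: √((-0.054·111.32)² + (0.041·75.25)²) = √(36.13549 + 9.51877) = 6.757 km
S3: √((-0.016·111.32)² + (0.051·75.25)²) = √(3.17239 + 14.72833) = 4.231 km
S4: √((0.066·111.32)² + (0.047·75.25)²) = √(53.98017 + 12.50860) = 8.154 km
S5: √((0.011·111.32)² + (-0.030·75.25)²) = √(1.49945 + 5.09631) = 2.568 km
S6: √((-0.038·111.32)² + (0.035·75.25)²) = √(17.89425 + 6.93664) = 4.983 km
S7: √((0.003·111.32)² + (0.002·75.25)²) = √(0.11153 + 0.02265) = 0.366 km
S8: √((0.055·111.32)² + (0.035·75.25)²) = √(37.48623 + 6.93664) = 6.665 km
S9: √((0.029·111.32)² + (0.020·75.25)²) = √(10.42179 + 2.26503) = 3.562 km
S10: √((-0.007·111.32)² + (-0.011·75.25)²) = √(0.60721 + 0.68517) = 1.137 km
S11: √((0.060·111.32)² + (-0.047·75.25)²) = √(44.61171 + 12.50860) = 7.558 km
S12: √((-0.018·111.32)² + (0.001·75.25)²) = √(4.01505 + 0.00566) = 2.005 km
S13: √((0.033·111.32)² + (-0.035·75.25)²) = √(13.49504 + 6.93664) = 4.520 km
S14: √((0.052·111.32)² + (0.016·75.25)²) = √(33.50835 + 1.44962) = 5.913 km
Threshold 0.75 km: S7 (0.366 km) is within range.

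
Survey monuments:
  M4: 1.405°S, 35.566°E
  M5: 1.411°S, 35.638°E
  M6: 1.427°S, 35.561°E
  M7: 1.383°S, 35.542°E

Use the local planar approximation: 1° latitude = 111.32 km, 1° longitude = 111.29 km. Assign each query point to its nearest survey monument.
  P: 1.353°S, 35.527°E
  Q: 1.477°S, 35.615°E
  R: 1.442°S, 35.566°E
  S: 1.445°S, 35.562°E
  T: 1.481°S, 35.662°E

P at 1.353°S, 35.527°E:
  M4: 7.235 km
  M5: 13.939 km
  M6: 9.065 km
  M7: 3.734 km
  → nearest: M7 (3.734 km)
Q at 1.477°S, 35.615°E:
  M4: 9.694 km
  M5: 7.780 km
  M6: 8.191 km
  M7: 13.248 km
  → nearest: M5 (7.780 km)
R at 1.442°S, 35.566°E:
  M4: 4.119 km
  M5: 8.724 km
  M6: 1.760 km
  M7: 7.090 km
  → nearest: M6 (1.760 km)
S at 1.445°S, 35.562°E:
  M4: 4.475 km
  M5: 9.266 km
  M6: 2.007 km
  M7: 7.252 km
  → nearest: M6 (2.007 km)
T at 1.481°S, 35.662°E:
  M4: 13.628 km
  M5: 8.237 km
  M6: 12.747 km
  M7: 17.244 km
  → nearest: M5 (8.237 km)

P→M7; Q→M5; R→M6; S→M6; T→M5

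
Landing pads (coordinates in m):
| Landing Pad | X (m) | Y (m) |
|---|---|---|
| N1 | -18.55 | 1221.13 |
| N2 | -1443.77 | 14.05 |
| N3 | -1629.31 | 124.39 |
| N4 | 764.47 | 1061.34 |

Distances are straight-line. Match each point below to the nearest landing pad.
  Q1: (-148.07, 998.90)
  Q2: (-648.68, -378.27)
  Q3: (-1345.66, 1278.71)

Q1→N1; Q2→N2; Q3→N3

Q1 at (-148.07, 998.90):
  N1: √((129.52)² + (222.23)²) = √(16775.4304 + 49386.1729) = 257.22 m
  N2: √((-1295.70)² + (-984.85)²) = √(1678838.4900 + 969929.5225) = 1627.50 m
  N3: √((-1481.24)² + (-874.51)²) = √(2194071.9376 + 764767.7401) = 1720.13 m
  N4: √((912.54)² + (62.44)²) = √(832729.2516 + 3898.7536) = 914.67 m
  → nearest: N1 (257.22 m)
Q2 at (-648.68, -378.27):
  N1: √((630.13)² + (1599.40)²) = √(397063.8169 + 2558080.3600) = 1719.05 m
  N2: √((-795.09)² + (392.32)²) = √(632168.1081 + 153914.9824) = 886.61 m
  N3: √((-980.63)² + (502.66)²) = √(961635.1969 + 252667.0756) = 1101.95 m
  N4: √((1413.15)² + (1439.61)²) = √(1996992.9225 + 2072476.9521) = 2017.29 m
  → nearest: N2 (886.61 m)
Q3 at (-1345.66, 1278.71):
  N1: √((1327.11)² + (-57.58)²) = √(1761220.9521 + 3315.4564) = 1328.36 m
  N2: √((-98.11)² + (-1264.66)²) = √(9625.5721 + 1599364.9156) = 1268.46 m
  N3: √((-283.65)² + (-1154.32)²) = √(80457.3225 + 1332454.6624) = 1188.66 m
  N4: √((2110.13)² + (-217.37)²) = √(4452648.6169 + 47249.7169) = 2121.30 m
  → nearest: N3 (1188.66 m)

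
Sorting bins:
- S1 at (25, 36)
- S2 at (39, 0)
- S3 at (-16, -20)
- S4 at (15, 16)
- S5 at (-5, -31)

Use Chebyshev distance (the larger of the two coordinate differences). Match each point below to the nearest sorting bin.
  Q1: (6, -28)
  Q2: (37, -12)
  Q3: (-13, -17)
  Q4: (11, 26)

Q1 at (6, -28):
  S1: max(|19|, |64|) = 64
  S2: max(|33|, |28|) = 33
  S3: max(|-22|, |8|) = 22
  S4: max(|9|, |44|) = 44
  S5: max(|-11|, |-3|) = 11
  → nearest: S5 (11)
Q2 at (37, -12):
  S1: max(|-12|, |48|) = 48
  S2: max(|2|, |12|) = 12
  S3: max(|-53|, |-8|) = 53
  S4: max(|-22|, |28|) = 28
  S5: max(|-42|, |-19|) = 42
  → nearest: S2 (12)
Q3 at (-13, -17):
  S1: max(|38|, |53|) = 53
  S2: max(|52|, |17|) = 52
  S3: max(|-3|, |-3|) = 3
  S4: max(|28|, |33|) = 33
  S5: max(|8|, |-14|) = 14
  → nearest: S3 (3)
Q4 at (11, 26):
  S1: max(|14|, |10|) = 14
  S2: max(|28|, |-26|) = 28
  S3: max(|-27|, |-46|) = 46
  S4: max(|4|, |-10|) = 10
  S5: max(|-16|, |-57|) = 57
  → nearest: S4 (10)

Q1→S5; Q2→S2; Q3→S3; Q4→S4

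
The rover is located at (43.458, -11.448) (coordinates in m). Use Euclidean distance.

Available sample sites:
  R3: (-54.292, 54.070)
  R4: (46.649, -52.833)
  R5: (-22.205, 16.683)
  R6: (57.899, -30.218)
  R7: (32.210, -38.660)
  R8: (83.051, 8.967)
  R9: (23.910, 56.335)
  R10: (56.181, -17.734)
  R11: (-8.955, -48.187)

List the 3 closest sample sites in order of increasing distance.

R10, R6, R7

Distances from (43.458, -11.448):
R3: √((-97.750)² + (65.518)²) = √(9555.06250 + 4292.60832) = 117.676 m
R4: √((3.191)² + (-41.385)²) = √(10.18248 + 1712.71822) = 41.508 m
R5: √((-65.663)² + (28.131)²) = √(4311.62957 + 791.35316) = 71.435 m
R6: √((14.441)² + (-18.770)²) = √(208.54248 + 352.31290) = 23.682 m
R7: √((-11.248)² + (-27.212)²) = √(126.51750 + 740.49294) = 29.445 m
R8: √((39.593)² + (20.415)²) = √(1567.60565 + 416.77222) = 44.546 m
R9: √((-19.548)² + (67.783)²) = √(382.12430 + 4594.53509) = 70.545 m
R10: √((12.723)² + (-6.286)²) = √(161.87473 + 39.51380) = 14.191 m
R11: √((-52.413)² + (-36.739)²) = √(2747.12257 + 1349.75412) = 64.007 m
Sorted: R10 (14.191 m) < R6 (23.682 m) < R7 (29.445 m) < R4 (41.508 m) < R8 (44.546 m) < …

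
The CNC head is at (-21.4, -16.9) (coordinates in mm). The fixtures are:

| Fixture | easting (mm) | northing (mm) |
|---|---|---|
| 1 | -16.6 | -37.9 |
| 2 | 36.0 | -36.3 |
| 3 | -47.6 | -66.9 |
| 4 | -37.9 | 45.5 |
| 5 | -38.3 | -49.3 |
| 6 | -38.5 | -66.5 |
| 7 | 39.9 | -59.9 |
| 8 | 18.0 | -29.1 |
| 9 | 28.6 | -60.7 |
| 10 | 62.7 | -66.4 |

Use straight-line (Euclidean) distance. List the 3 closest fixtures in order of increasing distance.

Distances from (-21.4, -16.9):
1: √((4.8)² + (-21.0)²) = √(23.040 + 441.000) = 21.5 mm
2: √((57.4)² + (-19.4)²) = √(3294.760 + 376.360) = 60.6 mm
3: √((-26.2)² + (-50.0)²) = √(686.440 + 2500.000) = 56.4 mm
4: √((-16.5)² + (62.4)²) = √(272.250 + 3893.760) = 64.5 mm
5: √((-16.9)² + (-32.4)²) = √(285.610 + 1049.760) = 36.5 mm
6: √((-17.1)² + (-49.6)²) = √(292.410 + 2460.160) = 52.5 mm
7: √((61.3)² + (-43.0)²) = √(3757.690 + 1849.000) = 74.9 mm
8: √((39.4)² + (-12.2)²) = √(1552.360 + 148.840) = 41.2 mm
9: √((50.0)² + (-43.8)²) = √(2500.000 + 1918.440) = 66.5 mm
10: √((84.1)² + (-49.5)²) = √(7072.810 + 2450.250) = 97.6 mm
Sorted: 1 (21.5 mm) < 5 (36.5 mm) < 8 (41.2 mm) < 6 (52.5 mm) < 3 (56.4 mm) < …

1, 5, 8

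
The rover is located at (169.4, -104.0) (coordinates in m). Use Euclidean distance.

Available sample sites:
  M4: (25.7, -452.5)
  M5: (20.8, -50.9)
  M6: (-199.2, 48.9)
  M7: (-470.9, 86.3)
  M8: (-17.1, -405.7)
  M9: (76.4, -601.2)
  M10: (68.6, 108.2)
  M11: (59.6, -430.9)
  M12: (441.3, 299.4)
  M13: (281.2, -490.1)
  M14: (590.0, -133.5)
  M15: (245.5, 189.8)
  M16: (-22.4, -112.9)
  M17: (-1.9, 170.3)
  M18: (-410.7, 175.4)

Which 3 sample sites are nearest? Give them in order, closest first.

Distances from (169.4, -104.0):
M4: 377.0 m
M5: 157.8 m
M6: 399.1 m
M7: 668.0 m
M8: 354.7 m
M9: 505.8 m
M10: 234.9 m
M11: 344.8 m
M12: 486.5 m
M13: 402.0 m
M14: 421.6 m
M15: 303.5 m
M16: 192.0 m
M17: 323.4 m
M18: 643.9 m
Sorted: M5 (157.8 m) < M16 (192.0 m) < M10 (234.9 m) < M15 (303.5 m) < M17 (323.4 m) < …

M5, M16, M10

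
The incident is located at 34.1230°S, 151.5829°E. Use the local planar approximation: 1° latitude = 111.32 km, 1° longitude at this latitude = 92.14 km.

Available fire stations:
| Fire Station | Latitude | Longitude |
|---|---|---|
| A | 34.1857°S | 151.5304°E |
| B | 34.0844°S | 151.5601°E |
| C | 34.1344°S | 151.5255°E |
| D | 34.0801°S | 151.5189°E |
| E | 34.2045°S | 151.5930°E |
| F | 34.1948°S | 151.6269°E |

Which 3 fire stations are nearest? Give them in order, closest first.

B, C, D

Distances from 34.1230°S, 151.5829°E:
A: 8.4922 km
B: 4.7830 km
C: 5.4390 km
D: 7.5882 km
E: 9.1202 km
F: 8.9622 km
Sorted: B (4.7830 km) < C (5.4390 km) < D (7.5882 km) < A (8.4922 km) < F (8.9622 km) < …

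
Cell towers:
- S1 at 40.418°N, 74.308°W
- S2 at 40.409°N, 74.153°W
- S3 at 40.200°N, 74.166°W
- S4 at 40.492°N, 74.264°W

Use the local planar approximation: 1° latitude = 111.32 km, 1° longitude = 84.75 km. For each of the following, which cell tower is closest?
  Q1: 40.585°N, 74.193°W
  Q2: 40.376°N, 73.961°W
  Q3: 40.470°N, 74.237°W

Q1 at 40.585°N, 74.193°W:
  S1: 20.990 km
  S2: 19.883 km
  S3: 42.919 km
  S4: 11.974 km
  → nearest: S4 (11.974 km)
Q2 at 40.376°N, 73.961°W:
  S1: 29.778 km
  S2: 16.682 km
  S3: 26.186 km
  S4: 28.743 km
  → nearest: S2 (16.682 km)
Q3 at 40.470°N, 74.237°W:
  S1: 8.350 km
  S2: 9.838 km
  S3: 30.653 km
  S4: 3.352 km
  → nearest: S4 (3.352 km)

Q1→S4; Q2→S2; Q3→S4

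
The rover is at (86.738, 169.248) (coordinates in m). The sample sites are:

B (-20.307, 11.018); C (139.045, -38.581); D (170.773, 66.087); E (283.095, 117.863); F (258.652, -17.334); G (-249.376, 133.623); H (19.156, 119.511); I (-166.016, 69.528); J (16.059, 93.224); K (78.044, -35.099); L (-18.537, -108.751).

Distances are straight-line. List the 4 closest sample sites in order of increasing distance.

Distances from (86.738, 169.248):
B: 191.038 m
C: 214.310 m
D: 133.057 m
E: 202.969 m
F: 253.707 m
G: 337.997 m
H: 83.911 m
I: 271.714 m
J: 103.804 m
K: 204.532 m
L: 297.265 m
Sorted: H (83.911 m) < J (103.804 m) < D (133.057 m) < B (191.038 m) < E (202.969 m) < K (204.532 m) < …

H, J, D, B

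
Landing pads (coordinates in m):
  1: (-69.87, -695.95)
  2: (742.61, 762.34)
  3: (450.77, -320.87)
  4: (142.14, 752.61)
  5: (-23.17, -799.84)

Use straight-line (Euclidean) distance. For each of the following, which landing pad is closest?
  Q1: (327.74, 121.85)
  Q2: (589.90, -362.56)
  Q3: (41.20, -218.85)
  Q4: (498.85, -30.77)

Q1→3; Q2→3; Q3→3; Q4→3

Q1 at (327.74, 121.85):
  1: √((-397.61)² + (-817.80)²) = √(158093.7121 + 668796.8400) = 909.34 m
  2: √((414.87)² + (640.49)²) = √(172117.1169 + 410227.4401) = 763.12 m
  3: √((123.03)² + (-442.72)²) = √(15136.3809 + 196000.9984) = 459.50 m
  4: √((-185.60)² + (630.76)²) = √(34447.3600 + 397858.1776) = 657.50 m
  5: √((-350.91)² + (-921.69)²) = √(123137.8281 + 849512.4561) = 986.23 m
  → nearest: 3 (459.50 m)
Q2 at (589.90, -362.56):
  1: √((-659.77)² + (-333.39)²) = √(435296.4529 + 111148.8921) = 739.22 m
  2: √((152.71)² + (1124.90)²) = √(23320.3441 + 1265400.0100) = 1135.22 m
  3: √((-139.13)² + (41.69)²) = √(19357.1569 + 1738.0561) = 145.24 m
  4: √((-447.76)² + (1115.17)²) = √(200489.0176 + 1243604.1289) = 1201.70 m
  5: √((-613.07)² + (-437.28)²) = √(375854.8249 + 191213.7984) = 753.04 m
  → nearest: 3 (145.24 m)
Q3 at (41.20, -218.85):
  1: √((-111.07)² + (-477.10)²) = √(12336.5449 + 227624.4100) = 489.86 m
  2: √((701.41)² + (981.19)²) = √(491975.9881 + 962733.8161) = 1206.11 m
  3: √((409.57)² + (-102.02)²) = √(167747.5849 + 10408.0804) = 422.08 m
  4: √((100.94)² + (971.46)²) = √(10188.8836 + 943734.5316) = 976.69 m
  5: √((-64.37)² + (-580.99)²) = √(4143.4969 + 337549.3801) = 584.55 m
  → nearest: 3 (422.08 m)
Q4 at (498.85, -30.77):
  1: √((-568.72)² + (-665.18)²) = √(323442.4384 + 442464.4324) = 875.16 m
  2: √((243.76)² + (793.11)²) = √(59418.9376 + 629023.4721) = 829.72 m
  3: √((-48.08)² + (-290.10)²) = √(2311.6864 + 84158.0100) = 294.06 m
  4: √((-356.71)² + (783.38)²) = √(127242.0241 + 613684.2244) = 860.77 m
  5: √((-522.02)² + (-769.07)²) = √(272504.8804 + 591468.6649) = 929.50 m
  → nearest: 3 (294.06 m)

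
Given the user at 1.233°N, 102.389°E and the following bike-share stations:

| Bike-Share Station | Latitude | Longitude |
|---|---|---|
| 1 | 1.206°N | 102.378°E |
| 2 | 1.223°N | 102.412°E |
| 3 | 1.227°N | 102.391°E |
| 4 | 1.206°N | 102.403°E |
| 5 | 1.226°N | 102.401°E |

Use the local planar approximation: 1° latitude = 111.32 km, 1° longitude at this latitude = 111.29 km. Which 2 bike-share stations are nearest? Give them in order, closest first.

Distances from 1.233°N, 102.389°E:
1: 3.245 km
2: 2.791 km
3: 0.704 km
4: 3.385 km
5: 1.546 km
Sorted: 3 (0.704 km) < 5 (1.546 km) < 2 (2.791 km) < 1 (3.245 km) < …

3, 5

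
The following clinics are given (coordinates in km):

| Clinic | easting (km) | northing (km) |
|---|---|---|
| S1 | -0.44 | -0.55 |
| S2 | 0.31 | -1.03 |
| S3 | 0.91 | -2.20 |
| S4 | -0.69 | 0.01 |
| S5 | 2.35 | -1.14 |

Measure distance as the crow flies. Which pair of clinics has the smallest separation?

S1 and S4

Pairwise distances:
S1–S2: 0.89 km
S1–S3: 2.13 km
S1–S4: 0.61 km
S1–S5: 2.85 km
S2–S3: 1.31 km
S2–S4: 1.44 km
S2–S5: 2.04 km
S3–S4: 2.73 km
S3–S5: 1.79 km
S4–S5: 3.25 km
Closest pair: S1–S4 at 0.61 km.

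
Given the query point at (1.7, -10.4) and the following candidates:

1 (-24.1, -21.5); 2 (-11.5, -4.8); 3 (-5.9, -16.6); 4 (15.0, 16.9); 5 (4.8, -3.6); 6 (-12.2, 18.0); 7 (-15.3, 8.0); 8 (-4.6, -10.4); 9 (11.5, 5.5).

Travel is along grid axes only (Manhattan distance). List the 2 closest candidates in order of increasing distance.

Distances from (1.7, -10.4):
1: 36.9
2: 18.8
3: 13.8
4: 40.6
5: 9.9
6: 42.3
7: 35.4
8: 6.3
9: 25.7
Sorted: 8 (6.3) < 5 (9.9) < 3 (13.8) < 2 (18.8) < …

8, 5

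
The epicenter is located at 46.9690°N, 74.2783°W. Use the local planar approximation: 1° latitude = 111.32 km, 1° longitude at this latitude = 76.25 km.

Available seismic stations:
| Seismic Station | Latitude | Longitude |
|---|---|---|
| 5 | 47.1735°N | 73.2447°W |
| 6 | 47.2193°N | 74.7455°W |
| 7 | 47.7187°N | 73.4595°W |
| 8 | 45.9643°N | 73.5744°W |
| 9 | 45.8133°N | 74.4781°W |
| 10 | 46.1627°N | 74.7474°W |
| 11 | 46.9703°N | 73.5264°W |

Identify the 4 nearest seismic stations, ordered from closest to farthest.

6, 11, 5, 10

Distances from 46.9690°N, 74.2783°W:
5: √((0.2045·111.32)² + (1.0336·76.25)²) = √(518.242493 + 6211.331344) = 82.0340 km
6: √((0.2503·111.32)² + (-0.4672·76.25)²) = √(776.368837 + 1269.069376) = 45.2265 km
7: √((0.7497·111.32)² + (0.8188·76.25)²) = √(6965.004751 + 3897.941922) = 104.2255 km
8: √((-1.0047·111.32)² + (0.7039·76.25)²) = √(12508.902281 + 2880.723838) = 124.0549 km
9: √((-1.1557·111.32)² + (-0.1998·76.25)²) = √(16551.471932 + 232.097608) = 129.5514 km
10: √((-0.8063·111.32)² + (-0.4691·76.25)²) = √(8056.375776 + 1279.412419) = 96.6219 km
11: √((0.0013·111.32)² + (0.7519·76.25)²) = √(0.020943 + 3287.001223) = 57.3326 km
Sorted: 6 (45.2265 km) < 11 (57.3326 km) < 5 (82.0340 km) < 10 (96.6219 km) < 7 (104.2255 km) < 8 (124.0549 km) < …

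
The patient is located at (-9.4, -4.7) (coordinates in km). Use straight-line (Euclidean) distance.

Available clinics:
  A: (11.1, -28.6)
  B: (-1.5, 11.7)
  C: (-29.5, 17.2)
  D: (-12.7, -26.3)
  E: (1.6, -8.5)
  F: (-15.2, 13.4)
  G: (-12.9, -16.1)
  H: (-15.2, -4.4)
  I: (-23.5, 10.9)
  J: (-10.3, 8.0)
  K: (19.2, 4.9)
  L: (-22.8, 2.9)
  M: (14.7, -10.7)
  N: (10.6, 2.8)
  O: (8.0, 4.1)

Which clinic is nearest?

Distances from (-9.4, -4.7):
A: √((20.5)² + (-23.9)²) = √(420.250 + 571.210) = 31.5 km
B: √((7.9)² + (16.4)²) = √(62.410 + 268.960) = 18.2 km
C: √((-20.1)² + (21.9)²) = √(404.010 + 479.610) = 29.7 km
D: √((-3.3)² + (-21.6)²) = √(10.890 + 466.560) = 21.9 km
E: √((11.0)² + (-3.8)²) = √(121.000 + 14.440) = 11.6 km
F: √((-5.8)² + (18.1)²) = √(33.640 + 327.610) = 19.0 km
G: √((-3.5)² + (-11.4)²) = √(12.250 + 129.960) = 11.9 km
H: √((-5.8)² + (0.3)²) = √(33.640 + 0.090) = 5.8 km
I: √((-14.1)² + (15.6)²) = √(198.810 + 243.360) = 21.0 km
J: √((-0.9)² + (12.7)²) = √(0.810 + 161.290) = 12.7 km
K: √((28.6)² + (9.6)²) = √(817.960 + 92.160) = 30.2 km
L: √((-13.4)² + (7.6)²) = √(179.560 + 57.760) = 15.4 km
M: √((24.1)² + (-6.0)²) = √(580.810 + 36.000) = 24.8 km
N: √((20.0)² + (7.5)²) = √(400.000 + 56.250) = 21.4 km
O: √((17.4)² + (8.8)²) = √(302.760 + 77.440) = 19.5 km
Minimum: H at 5.8 km.

H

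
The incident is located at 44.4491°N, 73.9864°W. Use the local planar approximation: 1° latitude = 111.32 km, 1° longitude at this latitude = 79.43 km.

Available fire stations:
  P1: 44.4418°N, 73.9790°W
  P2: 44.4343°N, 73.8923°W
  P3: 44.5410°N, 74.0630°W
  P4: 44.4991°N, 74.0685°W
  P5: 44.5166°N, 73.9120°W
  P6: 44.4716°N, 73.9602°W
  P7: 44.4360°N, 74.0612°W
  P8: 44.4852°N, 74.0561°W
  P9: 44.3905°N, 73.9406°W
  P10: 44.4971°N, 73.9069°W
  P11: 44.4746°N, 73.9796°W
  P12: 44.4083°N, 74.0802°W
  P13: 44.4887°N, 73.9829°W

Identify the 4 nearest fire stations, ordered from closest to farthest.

P1, P11, P6, P13

Distances from 44.4491°N, 73.9864°W:
P1: √((-0.0073·111.32)² + (0.0074·79.43)²) = √(0.660377 + 0.345488) = 1.0029 km
P2: √((-0.0148·111.32)² + (0.0941·79.43)²) = √(2.714375 + 55.866102) = 7.6538 km
P3: √((0.0919·111.32)² + (-0.0766·79.43)²) = √(104.659202 + 37.019169) = 11.9029 km
P4: √((0.0500·111.32)² + (-0.0821·79.43)²) = √(30.980356 + 42.526089) = 8.5736 km
P5: √((0.0675·111.32)² + (0.0744·79.43)²) = √(56.461699 + 34.923278) = 9.5595 km
P6: √((0.0225·111.32)² + (0.0262·79.43)²) = √(6.273522 + 4.330836) = 3.2564 km
P7: √((-0.0131·111.32)² + (-0.0748·79.43)²) = √(2.126616 + 35.299806) = 6.1177 km
P8: √((0.0361·111.32)² + (-0.0697·79.43)²) = √(16.149564 + 30.650297) = 6.8410 km
P9: √((-0.0586·111.32)² + (0.0458·79.43)²) = √(42.554121 + 13.234273) = 7.4692 km
P10: √((0.0480·111.32)² + (0.0795·79.43)²) = √(28.551496 + 39.875247) = 8.2720 km
P11: √((0.0255·111.32)² + (0.0068·79.43)²) = √(8.057991 + 0.291734) = 2.8896 km
P12: √((-0.0408·111.32)² + (-0.0938·79.43)²) = √(20.628456 + 55.510457) = 8.7258 km
P13: √((0.0396·111.32)² + (0.0035·79.43)²) = √(19.432862 + 0.077287) = 4.4170 km
Sorted: P1 (1.0029 km) < P11 (2.8896 km) < P6 (3.2564 km) < P13 (4.4170 km) < P7 (6.1177 km) < P8 (6.8410 km) < …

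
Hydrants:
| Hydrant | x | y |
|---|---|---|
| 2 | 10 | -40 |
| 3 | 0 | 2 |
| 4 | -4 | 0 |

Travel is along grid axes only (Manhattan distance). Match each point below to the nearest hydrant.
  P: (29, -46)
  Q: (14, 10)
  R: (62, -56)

P at (29, -46):
  2: |-19| + |6| = 19 + 6 = 25
  3: |-29| + |48| = 29 + 48 = 77
  4: |-33| + |46| = 33 + 46 = 79
  → nearest: 2 (25)
Q at (14, 10):
  2: |-4| + |-50| = 4 + 50 = 54
  3: |-14| + |-8| = 14 + 8 = 22
  4: |-18| + |-10| = 18 + 10 = 28
  → nearest: 3 (22)
R at (62, -56):
  2: |-52| + |16| = 52 + 16 = 68
  3: |-62| + |58| = 62 + 58 = 120
  4: |-66| + |56| = 66 + 56 = 122
  → nearest: 2 (68)

P→2; Q→3; R→2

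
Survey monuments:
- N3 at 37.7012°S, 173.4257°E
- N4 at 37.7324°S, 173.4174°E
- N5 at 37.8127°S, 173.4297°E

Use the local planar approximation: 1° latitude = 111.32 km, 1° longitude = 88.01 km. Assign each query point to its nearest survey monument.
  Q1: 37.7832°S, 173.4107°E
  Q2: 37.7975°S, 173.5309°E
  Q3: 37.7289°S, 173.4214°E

Q1→N5; Q2→N5; Q3→N4

Q1 at 37.7832°S, 173.4107°E:
  N3: 9.2232 km
  N4: 5.6857 km
  N5: 3.6852 km
  → nearest: N5 (3.6852 km)
Q2 at 37.7975°S, 173.5309°E:
  N3: 14.1649 km
  N4: 12.3410 km
  N5: 9.0659 km
  → nearest: N5 (9.0659 km)
Q3 at 37.7289°S, 173.4214°E:
  N3: 3.1067 km
  N4: 0.5251 km
  N5: 9.3572 km
  → nearest: N4 (0.5251 km)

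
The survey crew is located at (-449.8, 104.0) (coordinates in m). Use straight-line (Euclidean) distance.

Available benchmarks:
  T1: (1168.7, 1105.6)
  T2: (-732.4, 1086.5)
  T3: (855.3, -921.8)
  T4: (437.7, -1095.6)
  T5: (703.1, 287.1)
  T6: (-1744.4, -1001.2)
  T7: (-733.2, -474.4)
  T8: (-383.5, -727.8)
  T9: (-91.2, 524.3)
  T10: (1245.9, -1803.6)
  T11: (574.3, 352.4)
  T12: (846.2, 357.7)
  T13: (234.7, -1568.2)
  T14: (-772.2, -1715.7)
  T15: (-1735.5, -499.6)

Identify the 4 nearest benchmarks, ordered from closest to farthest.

T9, T7, T8, T2

Distances from (-449.8, 104.0):
T1: √((1618.5)² + (1001.6)²) = √(2619542.250 + 1003202.560) = 1903.4 m
T2: √((-282.6)² + (982.5)²) = √(79862.760 + 965306.250) = 1022.3 m
T3: √((1305.1)² + (-1025.8)²) = √(1703286.010 + 1052265.640) = 1660.0 m
T4: √((887.5)² + (-1199.6)²) = √(787656.250 + 1439040.160) = 1492.2 m
T5: √((1152.9)² + (183.1)²) = √(1329178.410 + 33525.610) = 1167.3 m
T6: √((-1294.6)² + (-1105.2)²) = √(1675989.160 + 1221467.040) = 1702.2 m
T7: √((-283.4)² + (-578.4)²) = √(80315.560 + 334546.560) = 644.1 m
T8: √((66.3)² + (-831.8)²) = √(4395.690 + 691891.240) = 834.4 m
T9: √((358.6)² + (420.3)²) = √(128593.960 + 176652.090) = 552.5 m
T10: √((1695.7)² + (-1907.6)²) = √(2875398.490 + 3638937.760) = 2552.3 m
T11: √((1024.1)² + (248.4)²) = √(1048780.810 + 61702.560) = 1053.8 m
T12: √((1296.0)² + (253.7)²) = √(1679616.000 + 64363.690) = 1320.6 m
T13: √((684.5)² + (-1672.2)²) = √(468540.250 + 2796252.840) = 1806.9 m
T14: √((-322.4)² + (-1819.7)²) = √(103941.760 + 3311308.090) = 1848.0 m
T15: √((-1285.7)² + (-603.6)²) = √(1653024.490 + 364332.960) = 1420.3 m
Sorted: T9 (552.5 m) < T7 (644.1 m) < T8 (834.4 m) < T2 (1022.3 m) < T11 (1053.8 m) < T5 (1167.3 m) < …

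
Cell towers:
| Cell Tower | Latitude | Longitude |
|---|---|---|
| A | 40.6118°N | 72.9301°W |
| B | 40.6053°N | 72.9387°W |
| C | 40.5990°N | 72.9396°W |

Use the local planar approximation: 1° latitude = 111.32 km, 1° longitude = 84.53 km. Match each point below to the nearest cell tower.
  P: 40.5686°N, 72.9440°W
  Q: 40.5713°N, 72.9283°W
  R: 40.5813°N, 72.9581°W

P→C; Q→C; R→C

P at 40.5686°N, 72.9440°W:
  A: 4.9505 km
  B: 4.1099 km
  C: 3.4045 km
  → nearest: C (3.4045 km)
Q at 40.5713°N, 72.9283°W:
  A: 4.5110 km
  B: 3.8856 km
  C: 3.2281 km
  → nearest: C (3.2281 km)
R at 40.5813°N, 72.9581°W:
  A: 4.1388 km
  B: 3.1348 km
  C: 2.5155 km
  → nearest: C (2.5155 km)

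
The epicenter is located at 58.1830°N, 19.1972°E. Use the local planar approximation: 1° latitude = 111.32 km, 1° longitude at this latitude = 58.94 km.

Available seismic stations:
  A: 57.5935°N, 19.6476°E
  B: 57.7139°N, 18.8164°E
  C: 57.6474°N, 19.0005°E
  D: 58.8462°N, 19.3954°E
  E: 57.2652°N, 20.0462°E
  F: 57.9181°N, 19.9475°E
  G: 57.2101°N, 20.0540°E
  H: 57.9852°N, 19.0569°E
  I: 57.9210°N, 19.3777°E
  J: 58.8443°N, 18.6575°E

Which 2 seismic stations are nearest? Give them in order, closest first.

Distances from 58.1830°N, 19.1972°E:
A: 70.7892 km
B: 56.8392 km
C: 60.7397 km
D: 74.7459 km
E: 113.7656 km
F: 53.1529 km
G: 119.4982 km
H: 23.5207 km
I: 31.0456 km
J: 80.1946 km
Sorted: H (23.5207 km) < I (31.0456 km) < F (53.1529 km) < B (56.8392 km) < …

H, I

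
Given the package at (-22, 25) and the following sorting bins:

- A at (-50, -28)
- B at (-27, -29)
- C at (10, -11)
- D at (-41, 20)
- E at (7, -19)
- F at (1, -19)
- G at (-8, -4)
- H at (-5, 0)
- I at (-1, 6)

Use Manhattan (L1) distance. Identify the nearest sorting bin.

D

Distances from (-22, 25):
A: |-28| + |-53| = 28 + 53 = 81
B: |-5| + |-54| = 5 + 54 = 59
C: |32| + |-36| = 32 + 36 = 68
D: |-19| + |-5| = 19 + 5 = 24
E: |29| + |-44| = 29 + 44 = 73
F: |23| + |-44| = 23 + 44 = 67
G: |14| + |-29| = 14 + 29 = 43
H: |17| + |-25| = 17 + 25 = 42
I: |21| + |-19| = 21 + 19 = 40
Minimum: D at 24.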